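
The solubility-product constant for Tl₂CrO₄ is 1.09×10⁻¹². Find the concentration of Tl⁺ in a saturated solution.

1.30×10⁻⁴ M

Tl₂CrO₄(s) ⇌ 2 Tl⁺(aq) + CrO₄²⁻(aq)
If s mol/L of Tl₂CrO₄ dissolves, [Tl⁺] = 2s and [CrO₄²⁻] = s.
Ksp = [Tl⁺]^2[CrO₄²⁻] = (2s)^2 · s = 4s^3 = 1.09×10⁻¹²
s = 6.48×10⁻⁵ mol L⁻¹
[Tl⁺] = 2s = 1.30×10⁻⁴ mol L⁻¹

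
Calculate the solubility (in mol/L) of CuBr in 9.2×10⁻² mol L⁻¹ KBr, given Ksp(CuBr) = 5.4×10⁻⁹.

5.9×10⁻⁸ M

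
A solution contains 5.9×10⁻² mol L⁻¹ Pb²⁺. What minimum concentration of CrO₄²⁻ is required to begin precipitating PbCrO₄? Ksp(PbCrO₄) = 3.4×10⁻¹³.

A salt starts to precipitate once the ion product Q reaches its Ksp.
PbCrO₄(s) ⇌ Pb²⁺(aq) + CrO₄²⁻(aq)
Ksp = [Pb²⁺][CrO₄²⁻] = [CrO₄²⁻](5.9×10⁻²)
[CrO₄²⁻] = 3.4×10⁻¹³ / (5.9×10⁻²) = 5.8×10⁻¹²
[CrO₄²⁻] = 5.8×10⁻¹² mol L⁻¹

5.8×10⁻¹² M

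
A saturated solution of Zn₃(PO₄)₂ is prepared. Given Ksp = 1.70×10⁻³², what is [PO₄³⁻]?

Zn₃(PO₄)₂(s) ⇌ 3 Zn²⁺(aq) + 2 PO₄³⁻(aq)
With molar solubility s: [Zn²⁺] = 3s, [PO₄³⁻] = 2s.
Ksp = [Zn²⁺]^3[PO₄³⁻]^2 = (3s)^3 · (2s)^2 = 108s^5 = 1.70×10⁻³²
s = 1.74×10⁻⁷ mol L⁻¹
[PO₄³⁻] = 2s = 3.47×10⁻⁷ mol L⁻¹

3.47×10⁻⁷ M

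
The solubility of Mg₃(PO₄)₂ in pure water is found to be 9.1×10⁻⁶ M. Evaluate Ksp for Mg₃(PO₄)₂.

Mg₃(PO₄)₂(s) ⇌ 3 Mg²⁺(aq) + 2 PO₄³⁻(aq)
Call the molar solubility s, so that [Mg²⁺] = 3s and [PO₄³⁻] = 2s.
Ksp = [Mg²⁺]^3[PO₄³⁻]^2 = (3s)^3 · (2s)^2 = 108s^5
Ksp = 108 × (9.1×10⁻⁶)^5 = 6.7×10⁻²⁴

Ksp = 6.7×10⁻²⁴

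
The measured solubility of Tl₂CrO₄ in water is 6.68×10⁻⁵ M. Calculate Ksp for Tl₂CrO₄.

Ksp = 1.19×10⁻¹²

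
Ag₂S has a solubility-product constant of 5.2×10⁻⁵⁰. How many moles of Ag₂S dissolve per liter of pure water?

2.4×10⁻¹⁷ M

Ag₂S(s) ⇌ 2 Ag⁺(aq) + S²⁻(aq)
For each mole of Ag₂S that dissolves per liter, [Ag⁺] = 2s and [S²⁻] = s; let s denote this solubility.
Ksp = [Ag⁺]^2[S²⁻] = (2s)^2 · s = 4s^3
4s^3 = 5.2×10⁻⁵⁰  ⇒  s^3 = 1.3×10⁻⁵⁰
Taking the 3rd root, s = 2.4×10⁻¹⁷ M.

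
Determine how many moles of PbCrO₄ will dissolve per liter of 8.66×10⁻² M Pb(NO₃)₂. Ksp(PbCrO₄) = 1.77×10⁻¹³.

PbCrO₄(s) ⇌ Pb²⁺(aq) + CrO₄²⁻(aq)
With Pb²⁺ already at 8.66×10⁻² M and s small, take [Pb²⁺] ≈ 8.66×10⁻² M and [CrO₄²⁻] = s.
Ksp = [Pb²⁺][CrO₄²⁻] = (8.66×10⁻²)s
s = 1.77×10⁻¹³ / (8.66×10⁻²) = 2.04×10⁻¹²
s = 2.04×10⁻¹² M

2.04×10⁻¹² M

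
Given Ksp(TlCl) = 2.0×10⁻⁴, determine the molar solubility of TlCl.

1.4×10⁻² M

TlCl(s) ⇌ Tl⁺(aq) + Cl⁻(aq)
For each mole of TlCl that dissolves per liter, [Tl⁺] = s and [Cl⁻] = s; let s denote this solubility.
Ksp = [Tl⁺][Cl⁻] = s · s = s^2
s^2 = 2.0×10⁻⁴
Taking the 2nd root, s = 1.4×10⁻² M.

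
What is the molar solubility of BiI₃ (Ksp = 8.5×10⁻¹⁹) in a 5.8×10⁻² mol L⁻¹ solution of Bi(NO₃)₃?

8.2×10⁻⁷ M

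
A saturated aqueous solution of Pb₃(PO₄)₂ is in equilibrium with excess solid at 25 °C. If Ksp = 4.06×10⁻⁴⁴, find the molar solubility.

8.22×10⁻¹⁰ M

Pb₃(PO₄)₂(s) ⇌ 3 Pb²⁺(aq) + 2 PO₄³⁻(aq)
For each mole of Pb₃(PO₄)₂ that dissolves per liter, [Pb²⁺] = 3s and [PO₄³⁻] = 2s; let s denote this solubility.
Ksp = [Pb²⁺]^3[PO₄³⁻]^2 = (3s)^3 · (2s)^2 = 108s^5
108s^5 = 4.06×10⁻⁴⁴  ⇒  s^5 = 3.76×10⁻⁴⁶
s = 8.22×10⁻¹⁰ mol L⁻¹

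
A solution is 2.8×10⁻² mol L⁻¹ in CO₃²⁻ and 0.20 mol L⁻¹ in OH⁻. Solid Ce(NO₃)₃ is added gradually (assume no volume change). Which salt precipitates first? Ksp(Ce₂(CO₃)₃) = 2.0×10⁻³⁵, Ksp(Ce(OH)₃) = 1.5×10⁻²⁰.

Ce(OH)₃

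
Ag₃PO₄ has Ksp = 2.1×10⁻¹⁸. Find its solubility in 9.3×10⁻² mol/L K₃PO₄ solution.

Ag₃PO₄(s) ⇌ 3 Ag⁺(aq) + PO₄³⁻(aq)
The solution already contains PO₄³⁻ at 9.3×10⁻² mol/L. Let s be the molar solubility of Ag₃PO₄.
[PO₄³⁻] ≈ 9.3×10⁻² mol/L (common ion dominates); [Ag⁺] = 3s.
Ksp = [Ag⁺]^3[PO₄³⁻] = (3s)^3(9.3×10⁻²)
(3s)^3 = 2.1×10⁻¹⁸ / (9.3×10⁻²) = 2.3×10⁻¹⁷
s = 9.4×10⁻⁷ mol/L

9.4×10⁻⁷ M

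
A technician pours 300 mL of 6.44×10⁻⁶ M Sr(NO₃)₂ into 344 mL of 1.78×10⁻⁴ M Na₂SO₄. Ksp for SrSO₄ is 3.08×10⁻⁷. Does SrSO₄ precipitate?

No

The combined volume is 644 mL.
[Sr²⁺] = (6.44×10⁻⁶)(300)/644 = 3.00×10⁻⁶ M
[SO₄²⁻] = (1.78×10⁻⁴)(344)/644 = 9.51×10⁻⁵ M
Q = [Sr²⁺][SO₄²⁻] = 2.85×10⁻¹⁰
Q < Ksp (2.85×10⁻¹⁰ vs 3.08×10⁻⁷); the solution remains unsaturated and no precipitate forms.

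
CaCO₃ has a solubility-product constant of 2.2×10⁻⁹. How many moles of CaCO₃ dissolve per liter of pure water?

4.7×10⁻⁵ M

CaCO₃(s) ⇌ Ca²⁺(aq) + CO₃²⁻(aq)
With molar solubility s: [Ca²⁺] = s, [CO₃²⁻] = s.
Ksp = [Ca²⁺][CO₃²⁻] = s · s = s^2
s^2 = 2.2×10⁻⁹
s = (2.2×10⁻⁹)^(1/2) = 4.7×10⁻⁵ mol L⁻¹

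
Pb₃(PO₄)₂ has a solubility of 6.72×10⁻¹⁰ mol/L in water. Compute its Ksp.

Pb₃(PO₄)₂(s) ⇌ 3 Pb²⁺(aq) + 2 PO₄³⁻(aq)
Call the molar solubility s, so that [Pb²⁺] = 3s and [PO₄³⁻] = 2s.
Ksp = [Pb²⁺]^3[PO₄³⁻]^2 = (3s)^3 · (2s)^2 = 108s^5
Ksp = 108 × (6.72×10⁻¹⁰)^5 = 1.48×10⁻⁴⁴

Ksp = 1.48×10⁻⁴⁴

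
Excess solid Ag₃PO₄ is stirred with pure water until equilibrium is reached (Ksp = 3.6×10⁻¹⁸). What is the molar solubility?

1.9×10⁻⁵ M

Ag₃PO₄(s) ⇌ 3 Ag⁺(aq) + PO₄³⁻(aq)
For each mole of Ag₃PO₄ that dissolves per liter, [Ag⁺] = 3s and [PO₄³⁻] = s; let s denote this solubility.
Ksp = [Ag⁺]^3[PO₄³⁻] = (3s)^3 · s = 27s^4
27s^4 = 3.6×10⁻¹⁸  ⇒  s^4 = 1.3×10⁻¹⁹
s = (1.3×10⁻¹⁹)^(1/4) = 1.9×10⁻⁵ mol L⁻¹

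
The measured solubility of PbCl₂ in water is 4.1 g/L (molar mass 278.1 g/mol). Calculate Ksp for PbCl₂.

Ksp = 1.3×10⁻⁵

Molar solubility s = (4.1 g/L) / (278.1 g/mol) = 1.474×10⁻² mol/L
PbCl₂(s) ⇌ Pb²⁺(aq) + 2 Cl⁻(aq)
If s mol/L of PbCl₂ dissolves, [Pb²⁺] = s and [Cl⁻] = 2s.
Ksp = [Pb²⁺][Cl⁻]^2 = s · (2s)^2 = 4s^3
Ksp = 4 × (1.474×10⁻²)^3 = 1.3×10⁻⁵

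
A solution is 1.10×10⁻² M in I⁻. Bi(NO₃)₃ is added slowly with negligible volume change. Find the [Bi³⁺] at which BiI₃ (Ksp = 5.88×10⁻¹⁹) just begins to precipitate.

A salt starts to precipitate once the ion product Q reaches its Ksp.
BiI₃(s) ⇌ Bi³⁺(aq) + 3 I⁻(aq)
Ksp = [Bi³⁺][I⁻]^3 = [Bi³⁺](1.10×10⁻²)^3
[Bi³⁺] = 5.88×10⁻¹⁹ / (1.10×10⁻²)^3 = 4.42×10⁻¹³
[Bi³⁺] = 4.42×10⁻¹³ M

4.42×10⁻¹³ M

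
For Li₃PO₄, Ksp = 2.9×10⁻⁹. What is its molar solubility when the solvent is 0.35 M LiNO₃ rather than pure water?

6.8×10⁻⁸ M

Li₃PO₄(s) ⇌ 3 Li⁺(aq) + PO₄³⁻(aq)
The solution already contains Li⁺ at 0.35 M. Let s be the molar solubility of Li₃PO₄.
[Li⁺] ≈ 0.35 M (common ion dominates); [PO₄³⁻] = s.
Ksp = [Li⁺]^3[PO₄³⁻] = (0.35)^3s
s = 2.9×10⁻⁹ / (0.35)^3 = 6.8×10⁻⁸
s = 6.8×10⁻⁸ M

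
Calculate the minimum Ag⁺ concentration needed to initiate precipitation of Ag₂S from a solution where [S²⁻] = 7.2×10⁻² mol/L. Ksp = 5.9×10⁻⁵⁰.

Precipitation begins when Q = Ksp.
Ag₂S(s) ⇌ 2 Ag⁺(aq) + S²⁻(aq)
Ksp = [Ag⁺]^2[S²⁻] = [Ag⁺]^2(7.2×10⁻²)
[Ag⁺]^2 = 5.9×10⁻⁵⁰ / (7.2×10⁻²) = 8.2×10⁻⁴⁹
[Ag⁺] = 9.1×10⁻²⁵ mol/L

9.1×10⁻²⁵ M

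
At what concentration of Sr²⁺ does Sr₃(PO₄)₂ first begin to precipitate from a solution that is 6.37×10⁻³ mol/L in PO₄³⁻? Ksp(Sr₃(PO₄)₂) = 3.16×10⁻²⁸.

1.98×10⁻⁸ M

Each salt precipitates once Q = Ksp for that salt.
Sr₃(PO₄)₂(s) ⇌ 3 Sr²⁺(aq) + 2 PO₄³⁻(aq)
Ksp = [Sr²⁺]^3[PO₄³⁻]^2 = [Sr²⁺]^3(6.37×10⁻³)^2
[Sr²⁺]^3 = 3.16×10⁻²⁸ / (6.37×10⁻³)^2 = 7.79×10⁻²⁴
[Sr²⁺] = 1.98×10⁻⁸ mol/L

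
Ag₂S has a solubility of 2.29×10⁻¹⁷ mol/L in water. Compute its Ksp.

Ksp = 4.80×10⁻⁵⁰

Ag₂S(s) ⇌ 2 Ag⁺(aq) + S²⁻(aq)
With molar solubility s: [Ag⁺] = 2s, [S²⁻] = s.
Ksp = [Ag⁺]^2[S²⁻] = (2s)^2 · s = 4s^3
Ksp = 4 × (2.29×10⁻¹⁷)^3 = 4.80×10⁻⁵⁰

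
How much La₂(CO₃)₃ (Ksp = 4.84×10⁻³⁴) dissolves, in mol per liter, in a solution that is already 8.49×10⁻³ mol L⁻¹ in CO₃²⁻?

1.41×10⁻¹⁴ M

La₂(CO₃)₃(s) ⇌ 2 La³⁺(aq) + 3 CO₃²⁻(aq)
The solution already contains CO₃²⁻ at 8.49×10⁻³ mol L⁻¹. Let s be the molar solubility of La₂(CO₃)₃.
[CO₃²⁻] ≈ 8.49×10⁻³ mol L⁻¹ (common ion dominates); [La³⁺] = 2s.
Ksp = [La³⁺]^2[CO₃²⁻]^3 = (2s)^2(8.49×10⁻³)^3
(2s)^2 = 4.84×10⁻³⁴ / (8.49×10⁻³)^3 = 7.91×10⁻²⁸
s = 1.41×10⁻¹⁴ mol L⁻¹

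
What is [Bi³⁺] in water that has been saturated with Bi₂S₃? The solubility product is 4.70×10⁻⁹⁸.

Bi₂S₃(s) ⇌ 2 Bi³⁺(aq) + 3 S²⁻(aq)
Call the molar solubility s, so that [Bi³⁺] = 2s and [S²⁻] = 3s.
Ksp = [Bi³⁺]^2[S²⁻]^3 = (2s)^2 · (3s)^3 = 108s^5 = 4.70×10⁻⁹⁸
s = 1.34×10⁻²⁰ M
[Bi³⁺] = 2s = 2.68×10⁻²⁰ M

2.68×10⁻²⁰ M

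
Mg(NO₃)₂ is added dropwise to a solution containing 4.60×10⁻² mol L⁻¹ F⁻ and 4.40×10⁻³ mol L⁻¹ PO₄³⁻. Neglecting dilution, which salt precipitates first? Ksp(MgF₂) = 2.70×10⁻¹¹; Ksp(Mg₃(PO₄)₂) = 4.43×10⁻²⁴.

Precipitation of each salt begins when its ion product equals Ksp.
For MgF₂: [Mg²⁺] = (Ksp/[F⁻]^2) = 1.28×10⁻⁸ mol L⁻¹
For Mg₃(PO₄)₂: [Mg²⁺] = (Ksp/[PO₄³⁻]^2)^(1/3) = 6.12×10⁻⁷ mol L⁻¹
Since MgF₂ needs less Mg²⁺ to reach saturation, it precipitates first.

MgF₂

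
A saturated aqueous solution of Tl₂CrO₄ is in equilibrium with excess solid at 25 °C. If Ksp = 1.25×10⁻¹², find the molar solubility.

Tl₂CrO₄(s) ⇌ 2 Tl⁺(aq) + CrO₄²⁻(aq)
For each mole of Tl₂CrO₄ that dissolves per liter, [Tl⁺] = 2s and [CrO₄²⁻] = s; let s denote this solubility.
Ksp = [Tl⁺]^2[CrO₄²⁻] = (2s)^2 · s = 4s^3
4s^3 = 1.25×10⁻¹²  ⇒  s^3 = 3.13×10⁻¹³
s = 6.79×10⁻⁵ M

6.79×10⁻⁵ M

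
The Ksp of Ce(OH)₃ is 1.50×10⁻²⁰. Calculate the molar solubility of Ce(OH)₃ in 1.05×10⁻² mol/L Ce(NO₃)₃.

Ce(OH)₃(s) ⇌ Ce³⁺(aq) + 3 OH⁻(aq)
The solution already contains Ce³⁺ at 1.05×10⁻² mol/L. Let s be the molar solubility of Ce(OH)₃.
[Ce³⁺] ≈ 1.05×10⁻² mol/L (common ion dominates); [OH⁻] = 3s.
Ksp = [Ce³⁺][OH⁻]^3 = (1.05×10⁻²)(3s)^3
(3s)^3 = 1.50×10⁻²⁰ / (1.05×10⁻²) = 1.43×10⁻¹⁸
s = 3.75×10⁻⁷ mol/L

3.75×10⁻⁷ M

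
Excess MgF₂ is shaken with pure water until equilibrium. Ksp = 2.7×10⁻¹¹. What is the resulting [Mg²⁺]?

MgF₂(s) ⇌ Mg²⁺(aq) + 2 F⁻(aq)
Call the molar solubility s, so that [Mg²⁺] = s and [F⁻] = 2s.
Ksp = [Mg²⁺][F⁻]^2 = s · (2s)^2 = 4s^3 = 2.7×10⁻¹¹
s = 1.9×10⁻⁴ M
[Mg²⁺] = s = 1.9×10⁻⁴ M

1.9×10⁻⁴ M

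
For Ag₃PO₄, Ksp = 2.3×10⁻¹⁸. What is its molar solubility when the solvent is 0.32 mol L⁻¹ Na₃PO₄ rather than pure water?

6.4×10⁻⁷ M

Ag₃PO₄(s) ⇌ 3 Ag⁺(aq) + PO₄³⁻(aq)
PO₄³⁻ is already present at 0.32 mol L⁻¹. If s mol/L of Ag₃PO₄ dissolves, [Ag⁺] = 3s while [PO₄³⁻] ≈ 0.32 mol L⁻¹.
Ksp = [Ag⁺]^3[PO₄³⁻] = (3s)^3(0.32)
(3s)^3 = 2.3×10⁻¹⁸ / (0.32) = 7.2×10⁻¹⁸
s = 6.4×10⁻⁷ mol L⁻¹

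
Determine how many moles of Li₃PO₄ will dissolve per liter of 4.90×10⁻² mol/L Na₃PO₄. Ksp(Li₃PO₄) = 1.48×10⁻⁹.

Li₃PO₄(s) ⇌ 3 Li⁺(aq) + PO₄³⁻(aq)
PO₄³⁻ is already present at 4.90×10⁻² mol/L. If s mol/L of Li₃PO₄ dissolves, [Li⁺] = 3s while [PO₄³⁻] ≈ 4.90×10⁻² mol/L.
Ksp = [Li⁺]^3[PO₄³⁻] = (3s)^3(4.90×10⁻²)
(3s)^3 = 1.48×10⁻⁹ / (4.90×10⁻²) = 3.02×10⁻⁸
s = 1.04×10⁻³ mol/L

1.04×10⁻³ M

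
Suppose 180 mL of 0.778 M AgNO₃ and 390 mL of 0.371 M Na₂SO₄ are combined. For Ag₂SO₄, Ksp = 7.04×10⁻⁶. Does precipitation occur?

Yes

Total volume after mixing = 180 + 390 = 570 mL.
[Ag⁺] = (0.778)(180)/570 = 0.246 M
[SO₄²⁻] = (0.371)(390)/570 = 0.254 M
Q = [Ag⁺]^2[SO₄²⁻] = 1.53×10⁻²
Because Q > Ksp (1.53×10⁻² vs 7.04×10⁻⁶), a precipitate of Ag₂SO₄ forms.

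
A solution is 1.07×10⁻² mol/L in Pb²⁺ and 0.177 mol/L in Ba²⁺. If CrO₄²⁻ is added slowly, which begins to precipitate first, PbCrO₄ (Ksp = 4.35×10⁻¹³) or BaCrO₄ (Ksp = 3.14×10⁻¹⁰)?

The threshold for precipitation is Q = Ksp.
For PbCrO₄: [CrO₄²⁻] = (Ksp/[Pb²⁺]) = 4.07×10⁻¹¹ mol/L
For BaCrO₄: [CrO₄²⁻] = (Ksp/[Ba²⁺]) = 1.77×10⁻⁹ mol/L
Since PbCrO₄ needs less CrO₄²⁻ to reach saturation, it precipitates first.

PbCrO₄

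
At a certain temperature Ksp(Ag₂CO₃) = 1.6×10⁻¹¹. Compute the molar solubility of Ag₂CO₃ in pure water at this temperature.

Ag₂CO₃(s) ⇌ 2 Ag⁺(aq) + CO₃²⁻(aq)
For each mole of Ag₂CO₃ that dissolves per liter, [Ag⁺] = 2s and [CO₃²⁻] = s; let s denote this solubility.
Ksp = [Ag⁺]^2[CO₃²⁻] = (2s)^2 · s = 4s^3
4s^3 = 1.6×10⁻¹¹  ⇒  s^3 = 4.0×10⁻¹²
s = (4.0×10⁻¹²)^(1/3) = 1.6×10⁻⁴ mol/L

1.6×10⁻⁴ M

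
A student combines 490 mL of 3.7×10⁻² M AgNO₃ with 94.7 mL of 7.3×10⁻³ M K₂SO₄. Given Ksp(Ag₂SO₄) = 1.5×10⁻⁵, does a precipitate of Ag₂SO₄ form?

No

After mixing, V = 490 mL + 94.7 mL = 584.7 mL.
[Ag⁺] = (3.7×10⁻²)(490)/584.7 = 3.1×10⁻² M
[SO₄²⁻] = (7.3×10⁻³)(94.7)/584.7 = 1.2×10⁻³ M
Q = [Ag⁺]^2[SO₄²⁻] = 1.1×10⁻⁶
Q = 1.1×10⁻⁶ < Ksp = 1.5×10⁻⁵, so the solution is unsaturated and no precipitate forms.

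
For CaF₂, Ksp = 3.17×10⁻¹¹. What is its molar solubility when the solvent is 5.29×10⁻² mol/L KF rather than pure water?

1.13×10⁻⁸ M

CaF₂(s) ⇌ Ca²⁺(aq) + 2 F⁻(aq)
The solution already contains F⁻ at 5.29×10⁻² mol/L. Let s be the molar solubility of CaF₂.
[F⁻] ≈ 5.29×10⁻² mol/L (common ion dominates); [Ca²⁺] = s.
Ksp = [Ca²⁺][F⁻]^2 = s(5.29×10⁻²)^2
s = 3.17×10⁻¹¹ / (5.29×10⁻²)^2 = 1.13×10⁻⁸
s = 1.13×10⁻⁸ mol/L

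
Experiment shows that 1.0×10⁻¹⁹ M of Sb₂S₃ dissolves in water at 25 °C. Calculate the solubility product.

Sb₂S₃(s) ⇌ 2 Sb³⁺(aq) + 3 S²⁻(aq)
Let s be the molar solubility. Then [Sb³⁺] = 2s and [S²⁻] = 3s.
Ksp = [Sb³⁺]^2[S²⁻]^3 = (2s)^2 · (3s)^3 = 108s^5
Ksp = 108 × (1.0×10⁻¹⁹)^5 = 1.1×10⁻⁹³

Ksp = 1.1×10⁻⁹³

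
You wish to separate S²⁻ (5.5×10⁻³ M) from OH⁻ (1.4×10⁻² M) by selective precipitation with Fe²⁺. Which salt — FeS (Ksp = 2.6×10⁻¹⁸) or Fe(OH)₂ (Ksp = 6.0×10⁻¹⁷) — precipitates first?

Precipitation begins when Q = Ksp.
For FeS: [Fe²⁺] = (Ksp/[S²⁻]) = 4.7×10⁻¹⁶ M
For Fe(OH)₂: [Fe²⁺] = (Ksp/[OH⁻]^2) = 3.1×10⁻¹³ M
FeS requires the lower [Fe²⁺], so it precipitates first.

FeS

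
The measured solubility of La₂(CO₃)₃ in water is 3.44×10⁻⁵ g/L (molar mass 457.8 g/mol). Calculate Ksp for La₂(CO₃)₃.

s = (3.44×10⁻⁵ g L⁻¹)/(457.8 g mol⁻¹) = 7.5142×10⁻⁸ M
La₂(CO₃)₃(s) ⇌ 2 La³⁺(aq) + 3 CO₃²⁻(aq)
For each mole of La₂(CO₃)₃ that dissolves per liter, [La³⁺] = 2s and [CO₃²⁻] = 3s; let s denote this solubility.
Ksp = [La³⁺]^2[CO₃²⁻]^3 = (2s)^2 · (3s)^3 = 108s^5
Ksp = 108 × (7.5142×10⁻⁸)^5 = 2.59×10⁻³⁴

Ksp = 2.59×10⁻³⁴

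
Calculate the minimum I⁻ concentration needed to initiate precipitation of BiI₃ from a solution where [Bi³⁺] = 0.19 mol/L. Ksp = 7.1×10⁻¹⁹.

1.6×10⁻⁶ M

Precipitation begins when Q = Ksp.
BiI₃(s) ⇌ Bi³⁺(aq) + 3 I⁻(aq)
Ksp = [Bi³⁺][I⁻]^3 = [I⁻]^3(0.19)
[I⁻]^3 = 7.1×10⁻¹⁹ / (0.19) = 3.7×10⁻¹⁸
[I⁻] = 1.6×10⁻⁶ mol/L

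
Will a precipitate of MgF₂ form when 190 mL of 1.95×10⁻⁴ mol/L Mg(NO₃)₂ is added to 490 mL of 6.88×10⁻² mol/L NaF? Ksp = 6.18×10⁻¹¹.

Yes

The combined volume is 680 mL.
[Mg²⁺] = (1.95×10⁻⁴)(190)/680 = 5.45×10⁻⁵ mol/L
[F⁻] = (6.88×10⁻²)(490)/680 = 4.96×10⁻² mol/L
Q = [Mg²⁺][F⁻]^2 = 1.34×10⁻⁷
Because Q > Ksp (1.34×10⁻⁷ vs 6.18×10⁻¹¹), a precipitate of MgF₂ forms.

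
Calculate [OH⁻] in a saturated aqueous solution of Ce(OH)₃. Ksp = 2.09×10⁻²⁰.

1.58×10⁻⁵ M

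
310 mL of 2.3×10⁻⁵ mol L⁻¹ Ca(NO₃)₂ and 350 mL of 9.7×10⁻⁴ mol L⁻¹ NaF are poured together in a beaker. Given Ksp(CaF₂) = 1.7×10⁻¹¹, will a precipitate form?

The combined volume is 660 mL.
[Ca²⁺] = (2.3×10⁻⁵)(310)/660 = 1.1×10⁻⁵ mol L⁻¹
[F⁻] = (9.7×10⁻⁴)(350)/660 = 5.1×10⁻⁴ mol L⁻¹
Q = [Ca²⁺][F⁻]^2 = 2.9×10⁻¹²
Q = 2.9×10⁻¹² < Ksp = 1.7×10⁻¹¹, so the solution is unsaturated and no precipitate forms.

No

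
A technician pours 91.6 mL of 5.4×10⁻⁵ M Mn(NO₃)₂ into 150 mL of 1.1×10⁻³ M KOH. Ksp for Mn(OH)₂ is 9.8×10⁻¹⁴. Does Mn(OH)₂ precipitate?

After mixing, V = 91.6 mL + 150 mL = 241.6 mL.
[Mn²⁺] = (5.4×10⁻⁵)(91.6)/241.6 = 2.0×10⁻⁵ M
[OH⁻] = (1.1×10⁻³)(150)/241.6 = 6.8×10⁻⁴ M
Q = [Mn²⁺][OH⁻]^2 = 9.5×10⁻¹²
Q = 9.5×10⁻¹² > Ksp = 9.8×10⁻¹⁴, so the solution is supersaturated and Mn(OH)₂ precipitates.

Yes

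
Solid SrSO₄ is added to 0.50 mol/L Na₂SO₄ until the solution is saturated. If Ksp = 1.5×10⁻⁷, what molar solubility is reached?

SrSO₄(s) ⇌ Sr²⁺(aq) + SO₄²⁻(aq)
With SO₄²⁻ already at 0.50 mol/L and s small, take [SO₄²⁻] ≈ 0.50 mol/L and [Sr²⁺] = s.
Ksp = [Sr²⁺][SO₄²⁻] = s(0.50)
s = 1.5×10⁻⁷ / (0.50) = 3.0×10⁻⁷
s = 3.0×10⁻⁷ mol/L

3.0×10⁻⁷ M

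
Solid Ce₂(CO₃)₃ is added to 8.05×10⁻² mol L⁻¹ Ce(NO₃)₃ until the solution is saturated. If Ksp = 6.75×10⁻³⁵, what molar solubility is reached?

Ce₂(CO₃)₃(s) ⇌ 2 Ce³⁺(aq) + 3 CO₃²⁻(aq)
Ce³⁺ is already present at 8.05×10⁻² mol L⁻¹. If s mol/L of Ce₂(CO₃)₃ dissolves, [CO₃²⁻] = 3s while [Ce³⁺] ≈ 8.05×10⁻² mol L⁻¹.
Ksp = [Ce³⁺]^2[CO₃²⁻]^3 = (8.05×10⁻²)^2(3s)^3
(3s)^3 = 6.75×10⁻³⁵ / (8.05×10⁻²)^2 = 1.04×10⁻³²
s = 7.28×10⁻¹² mol L⁻¹

7.28×10⁻¹² M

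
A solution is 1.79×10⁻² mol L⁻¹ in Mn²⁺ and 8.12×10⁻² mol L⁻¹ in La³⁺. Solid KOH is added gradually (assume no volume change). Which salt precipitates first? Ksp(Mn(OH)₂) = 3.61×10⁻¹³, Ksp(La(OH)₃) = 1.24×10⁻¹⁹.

La(OH)₃

Precipitation of each salt begins when its ion product equals Ksp.
For Mn(OH)₂: [OH⁻] = (Ksp/[Mn²⁺])^(1/2) = 4.49×10⁻⁶ mol L⁻¹
For La(OH)₃: [OH⁻] = (Ksp/[La³⁺])^(1/3) = 1.15×10⁻⁶ mol L⁻¹
The smaller threshold [OH⁻] is reached first, so La(OH)₃ precipitates first.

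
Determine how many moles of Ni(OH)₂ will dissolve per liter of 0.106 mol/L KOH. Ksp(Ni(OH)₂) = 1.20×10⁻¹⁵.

1.07×10⁻¹³ M

Ni(OH)₂(s) ⇌ Ni²⁺(aq) + 2 OH⁻(aq)
OH⁻ is already present at 0.106 mol/L. If s mol/L of Ni(OH)₂ dissolves, [Ni²⁺] = s while [OH⁻] ≈ 0.106 mol/L.
Ksp = [Ni²⁺][OH⁻]^2 = s(0.106)^2
s = 1.20×10⁻¹⁵ / (0.106)^2 = 1.07×10⁻¹³
s = 1.07×10⁻¹³ mol/L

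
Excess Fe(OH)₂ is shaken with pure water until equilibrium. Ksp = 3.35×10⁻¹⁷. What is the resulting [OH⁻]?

Fe(OH)₂(s) ⇌ Fe²⁺(aq) + 2 OH⁻(aq)
Call the molar solubility s, so that [Fe²⁺] = s and [OH⁻] = 2s.
Ksp = [Fe²⁺][OH⁻]^2 = s · (2s)^2 = 4s^3 = 3.35×10⁻¹⁷
s = 2.03×10⁻⁶ mol/L
[OH⁻] = 2s = 4.06×10⁻⁶ mol/L

4.06×10⁻⁶ M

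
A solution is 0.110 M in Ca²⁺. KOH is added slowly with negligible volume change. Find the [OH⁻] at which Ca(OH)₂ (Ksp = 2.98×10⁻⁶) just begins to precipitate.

5.20×10⁻³ M

Precipitation begins when Q = Ksp.
Ca(OH)₂(s) ⇌ Ca²⁺(aq) + 2 OH⁻(aq)
Ksp = [Ca²⁺][OH⁻]^2 = [OH⁻]^2(0.110)
[OH⁻]^2 = 2.98×10⁻⁶ / (0.110) = 2.71×10⁻⁵
[OH⁻] = 5.20×10⁻³ M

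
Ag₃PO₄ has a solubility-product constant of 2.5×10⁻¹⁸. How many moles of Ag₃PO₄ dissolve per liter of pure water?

Ag₃PO₄(s) ⇌ 3 Ag⁺(aq) + PO₄³⁻(aq)
With molar solubility s: [Ag⁺] = 3s, [PO₄³⁻] = s.
Ksp = [Ag⁺]^3[PO₄³⁻] = (3s)^3 · s = 27s^4
27s^4 = 2.5×10⁻¹⁸  ⇒  s^4 = 9.3×10⁻²⁰
s = (9.3×10⁻²⁰)^(1/4) = 1.7×10⁻⁵ mol L⁻¹

1.7×10⁻⁵ M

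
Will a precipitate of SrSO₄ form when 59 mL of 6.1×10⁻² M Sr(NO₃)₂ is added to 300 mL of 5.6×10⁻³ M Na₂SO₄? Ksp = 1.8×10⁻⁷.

After mixing, V = 59 mL + 300 mL = 359 mL.
[Sr²⁺] = (6.1×10⁻²)(59)/359 = 1.0×10⁻² M
[SO₄²⁻] = (5.6×10⁻³)(300)/359 = 4.7×10⁻³ M
Q = [Sr²⁺][SO₄²⁻] = 4.7×10⁻⁵
Since Q (4.7×10⁻⁵) exceeds Ksp (1.8×10⁻⁷), SrSO₄ will precipitate.

Yes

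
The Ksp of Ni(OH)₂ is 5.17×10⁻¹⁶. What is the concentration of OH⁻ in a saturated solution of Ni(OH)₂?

Ni(OH)₂(s) ⇌ Ni²⁺(aq) + 2 OH⁻(aq)
With molar solubility s: [Ni²⁺] = s, [OH⁻] = 2s.
Ksp = [Ni²⁺][OH⁻]^2 = s · (2s)^2 = 4s^3 = 5.17×10⁻¹⁶
s = 5.06×10⁻⁶ mol L⁻¹
[OH⁻] = 2s = 1.01×10⁻⁵ mol L⁻¹

1.01×10⁻⁵ M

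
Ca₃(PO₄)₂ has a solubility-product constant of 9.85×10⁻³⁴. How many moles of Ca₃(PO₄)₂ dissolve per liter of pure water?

Ca₃(PO₄)₂(s) ⇌ 3 Ca²⁺(aq) + 2 PO₄³⁻(aq)
If s mol/L of Ca₃(PO₄)₂ dissolves, [Ca²⁺] = 3s and [PO₄³⁻] = 2s.
Ksp = [Ca²⁺]^3[PO₄³⁻]^2 = (3s)^3 · (2s)^2 = 108s^5
108s^5 = 9.85×10⁻³⁴  ⇒  s^5 = 9.12×10⁻³⁶
s = 9.82×10⁻⁸ M

9.82×10⁻⁸ M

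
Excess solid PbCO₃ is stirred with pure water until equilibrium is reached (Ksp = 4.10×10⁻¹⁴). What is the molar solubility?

2.02×10⁻⁷ M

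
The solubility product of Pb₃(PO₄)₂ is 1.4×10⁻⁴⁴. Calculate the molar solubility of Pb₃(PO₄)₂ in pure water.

6.6×10⁻¹⁰ M

Pb₃(PO₄)₂(s) ⇌ 3 Pb²⁺(aq) + 2 PO₄³⁻(aq)
Let s be the molar solubility. Then [Pb²⁺] = 3s and [PO₄³⁻] = 2s.
Ksp = [Pb²⁺]^3[PO₄³⁻]^2 = (3s)^3 · (2s)^2 = 108s^5
108s^5 = 1.4×10⁻⁴⁴  ⇒  s^5 = 1.3×10⁻⁴⁶
Taking the 5th root, s = 6.6×10⁻¹⁰ M.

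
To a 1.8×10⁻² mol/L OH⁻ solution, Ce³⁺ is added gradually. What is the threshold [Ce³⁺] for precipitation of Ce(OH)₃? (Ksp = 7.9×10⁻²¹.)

1.4×10⁻¹⁵ M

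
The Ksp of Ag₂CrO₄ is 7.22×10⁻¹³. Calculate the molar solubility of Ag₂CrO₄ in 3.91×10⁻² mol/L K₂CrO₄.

Ag₂CrO₄(s) ⇌ 2 Ag⁺(aq) + CrO₄²⁻(aq)
Let s be the solubility of Ag₂CrO₄ here. The common ion gives [CrO₄²⁻] ≈ 3.91×10⁻² mol/L, and [Ag⁺] = 2s.
Ksp = [Ag⁺]^2[CrO₄²⁻] = (2s)^2(3.91×10⁻²)
(2s)^2 = 7.22×10⁻¹³ / (3.91×10⁻²) = 1.85×10⁻¹¹
s = 2.15×10⁻⁶ mol/L

2.15×10⁻⁶ M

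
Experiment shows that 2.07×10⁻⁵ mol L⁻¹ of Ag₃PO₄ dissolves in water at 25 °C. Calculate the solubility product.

Ag₃PO₄(s) ⇌ 3 Ag⁺(aq) + PO₄³⁻(aq)
Let s be the molar solubility. Then [Ag⁺] = 3s and [PO₄³⁻] = s.
Ksp = [Ag⁺]^3[PO₄³⁻] = (3s)^3 · s = 27s^4
Ksp = 27 × (2.07×10⁻⁵)^4 = 4.96×10⁻¹⁸

Ksp = 4.96×10⁻¹⁸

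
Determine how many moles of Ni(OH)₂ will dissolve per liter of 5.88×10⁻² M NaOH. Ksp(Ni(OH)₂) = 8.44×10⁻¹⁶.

2.44×10⁻¹³ M

Ni(OH)₂(s) ⇌ Ni²⁺(aq) + 2 OH⁻(aq)
The solution already contains OH⁻ at 5.88×10⁻² M. Let s be the molar solubility of Ni(OH)₂.
[OH⁻] ≈ 5.88×10⁻² M (common ion dominates); [Ni²⁺] = s.
Ksp = [Ni²⁺][OH⁻]^2 = s(5.88×10⁻²)^2
s = 8.44×10⁻¹⁶ / (5.88×10⁻²)^2 = 2.44×10⁻¹³
s = 2.44×10⁻¹³ M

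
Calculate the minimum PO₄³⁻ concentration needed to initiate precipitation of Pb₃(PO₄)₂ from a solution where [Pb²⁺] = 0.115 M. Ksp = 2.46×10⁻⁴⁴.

4.02×10⁻²¹ M

Precipitation begins when Q = Ksp.
Pb₃(PO₄)₂(s) ⇌ 3 Pb²⁺(aq) + 2 PO₄³⁻(aq)
Ksp = [Pb²⁺]^3[PO₄³⁻]^2 = [PO₄³⁻]^2(0.115)^3
[PO₄³⁻]^2 = 2.46×10⁻⁴⁴ / (0.115)^3 = 1.62×10⁻⁴¹
[PO₄³⁻] = 4.02×10⁻²¹ M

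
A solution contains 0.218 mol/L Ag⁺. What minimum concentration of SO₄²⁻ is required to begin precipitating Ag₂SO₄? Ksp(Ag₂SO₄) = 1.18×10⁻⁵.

2.48×10⁻⁴ M

Precipitation begins when Q = Ksp.
Ag₂SO₄(s) ⇌ 2 Ag⁺(aq) + SO₄²⁻(aq)
Ksp = [Ag⁺]^2[SO₄²⁻] = [SO₄²⁻](0.218)^2
[SO₄²⁻] = 1.18×10⁻⁵ / (0.218)^2 = 2.48×10⁻⁴
[SO₄²⁻] = 2.48×10⁻⁴ mol/L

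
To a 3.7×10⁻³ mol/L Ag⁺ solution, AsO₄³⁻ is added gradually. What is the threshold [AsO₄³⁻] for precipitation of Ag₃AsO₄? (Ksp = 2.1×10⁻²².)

Precipitation of each salt begins when its ion product equals Ksp.
Ag₃AsO₄(s) ⇌ 3 Ag⁺(aq) + AsO₄³⁻(aq)
Ksp = [Ag⁺]^3[AsO₄³⁻] = [AsO₄³⁻](3.7×10⁻³)^3
[AsO₄³⁻] = 2.1×10⁻²² / (3.7×10⁻³)^3 = 4.1×10⁻¹⁵
[AsO₄³⁻] = 4.1×10⁻¹⁵ mol/L

4.1×10⁻¹⁵ M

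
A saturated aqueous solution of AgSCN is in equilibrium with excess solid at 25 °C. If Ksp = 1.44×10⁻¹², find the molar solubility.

1.20×10⁻⁶ M

AgSCN(s) ⇌ Ag⁺(aq) + SCN⁻(aq)
Call the molar solubility s, so that [Ag⁺] = s and [SCN⁻] = s.
Ksp = [Ag⁺][SCN⁻] = s · s = s^2
s^2 = 1.44×10⁻¹²
s = (1.44×10⁻¹²)^(1/2) = 1.20×10⁻⁶ M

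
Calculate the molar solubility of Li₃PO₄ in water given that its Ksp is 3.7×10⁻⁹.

3.4×10⁻³ M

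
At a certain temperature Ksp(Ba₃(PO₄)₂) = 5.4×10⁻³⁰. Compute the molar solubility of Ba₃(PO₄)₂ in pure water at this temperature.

5.5×10⁻⁷ M

Ba₃(PO₄)₂(s) ⇌ 3 Ba²⁺(aq) + 2 PO₄³⁻(aq)
Let s be the molar solubility. Then [Ba²⁺] = 3s and [PO₄³⁻] = 2s.
Ksp = [Ba²⁺]^3[PO₄³⁻]^2 = (3s)^3 · (2s)^2 = 108s^5
108s^5 = 5.4×10⁻³⁰  ⇒  s^5 = 5.0×10⁻³²
s = 5.5×10⁻⁷ mol L⁻¹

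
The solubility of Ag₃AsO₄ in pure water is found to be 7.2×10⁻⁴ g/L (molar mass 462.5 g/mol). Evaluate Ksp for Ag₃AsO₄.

Molar solubility s = (7.2×10⁻⁴ g/L) / (462.5 g/mol) = 1.557×10⁻⁶ mol/L
Ag₃AsO₄(s) ⇌ 3 Ag⁺(aq) + AsO₄³⁻(aq)
Call the molar solubility s, so that [Ag⁺] = 3s and [AsO₄³⁻] = s.
Ksp = [Ag⁺]^3[AsO₄³⁻] = (3s)^3 · s = 27s^4
Ksp = 27 × (1.557×10⁻⁶)^4 = 1.6×10⁻²²

Ksp = 1.6×10⁻²²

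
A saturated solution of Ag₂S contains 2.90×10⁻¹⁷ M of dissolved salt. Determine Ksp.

Ag₂S(s) ⇌ 2 Ag⁺(aq) + S²⁻(aq)
If s mol/L of Ag₂S dissolves, [Ag⁺] = 2s and [S²⁻] = s.
Ksp = [Ag⁺]^2[S²⁻] = (2s)^2 · s = 4s^3
Ksp = 4 × (2.90×10⁻¹⁷)^3 = 9.76×10⁻⁵⁰

Ksp = 9.76×10⁻⁵⁰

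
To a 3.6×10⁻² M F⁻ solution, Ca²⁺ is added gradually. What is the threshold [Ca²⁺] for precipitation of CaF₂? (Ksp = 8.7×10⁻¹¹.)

6.7×10⁻⁸ M

Precipitation begins when Q = Ksp.
CaF₂(s) ⇌ Ca²⁺(aq) + 2 F⁻(aq)
Ksp = [Ca²⁺][F⁻]^2 = [Ca²⁺](3.6×10⁻²)^2
[Ca²⁺] = 8.7×10⁻¹¹ / (3.6×10⁻²)^2 = 6.7×10⁻⁸
[Ca²⁺] = 6.7×10⁻⁸ M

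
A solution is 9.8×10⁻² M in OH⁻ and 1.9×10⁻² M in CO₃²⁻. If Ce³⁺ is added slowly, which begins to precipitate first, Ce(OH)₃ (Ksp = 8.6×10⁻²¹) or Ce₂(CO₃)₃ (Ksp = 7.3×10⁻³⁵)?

Ce(OH)₃

Precipitation of each salt begins when its ion product equals Ksp.
For Ce(OH)₃: [Ce³⁺] = (Ksp/[OH⁻]^3) = 9.1×10⁻¹⁸ M
For Ce₂(CO₃)₃: [Ce³⁺] = (Ksp/[CO₃²⁻]^3)^(1/2) = 3.3×10⁻¹⁵ M
Ce(OH)₃ requires the lower [Ce³⁺], so it precipitates first.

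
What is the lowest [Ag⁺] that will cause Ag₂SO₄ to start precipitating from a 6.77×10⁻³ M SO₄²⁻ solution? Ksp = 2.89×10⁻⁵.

6.53×10⁻² M

Precipitation of each salt begins when its ion product equals Ksp.
Ag₂SO₄(s) ⇌ 2 Ag⁺(aq) + SO₄²⁻(aq)
Ksp = [Ag⁺]^2[SO₄²⁻] = [Ag⁺]^2(6.77×10⁻³)
[Ag⁺]^2 = 2.89×10⁻⁵ / (6.77×10⁻³) = 4.27×10⁻³
[Ag⁺] = 6.53×10⁻² M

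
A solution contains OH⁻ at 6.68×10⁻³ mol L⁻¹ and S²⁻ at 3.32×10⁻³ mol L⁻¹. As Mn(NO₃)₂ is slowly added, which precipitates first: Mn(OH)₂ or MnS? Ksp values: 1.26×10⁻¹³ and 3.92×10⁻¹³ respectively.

MnS

Each salt precipitates once Q = Ksp for that salt.
For Mn(OH)₂: [Mn²⁺] = (Ksp/[OH⁻]^2) = 2.82×10⁻⁹ mol L⁻¹
For MnS: [Mn²⁺] = (Ksp/[S²⁻]) = 1.18×10⁻¹⁰ mol L⁻¹
MnS requires the lower [Mn²⁺], so it precipitates first.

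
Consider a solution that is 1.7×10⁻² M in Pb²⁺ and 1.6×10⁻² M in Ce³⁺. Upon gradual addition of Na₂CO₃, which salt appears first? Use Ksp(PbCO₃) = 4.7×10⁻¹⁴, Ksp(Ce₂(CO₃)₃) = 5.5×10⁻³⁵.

PbCO₃

Each salt precipitates once Q = Ksp for that salt.
For PbCO₃: [CO₃²⁻] = (Ksp/[Pb²⁺]) = 2.8×10⁻¹² M
For Ce₂(CO₃)₃: [CO₃²⁻] = (Ksp/[Ce³⁺]^2)^(1/3) = 6.0×10⁻¹¹ M
PbCO₃ requires the lower [CO₃²⁻], so it precipitates first.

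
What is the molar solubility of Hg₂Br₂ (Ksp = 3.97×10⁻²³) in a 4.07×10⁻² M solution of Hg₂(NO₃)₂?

Hg₂Br₂(s) ⇌ Hg₂²⁺(aq) + 2 Br⁻(aq)
With Hg₂²⁺ already at 4.07×10⁻² M and s small, take [Hg₂²⁺] ≈ 4.07×10⁻² M and [Br⁻] = 2s.
Ksp = [Hg₂²⁺][Br⁻]^2 = (4.07×10⁻²)(2s)^2
(2s)^2 = 3.97×10⁻²³ / (4.07×10⁻²) = 9.75×10⁻²²
s = 1.56×10⁻¹¹ M

1.56×10⁻¹¹ M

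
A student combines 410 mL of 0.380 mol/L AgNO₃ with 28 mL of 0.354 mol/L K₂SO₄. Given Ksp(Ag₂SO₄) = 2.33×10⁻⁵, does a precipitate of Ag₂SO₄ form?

Yes

After mixing, V = 410 mL + 28 mL = 438 mL.
[Ag⁺] = (0.380)(410)/438 = 0.356 mol/L
[SO₄²⁻] = (0.354)(28)/438 = 2.26×10⁻² mol/L
Q = [Ag⁺]^2[SO₄²⁻] = 2.86×10⁻³
Since Q (2.86×10⁻³) exceeds Ksp (2.33×10⁻⁵), Ag₂SO₄ will precipitate.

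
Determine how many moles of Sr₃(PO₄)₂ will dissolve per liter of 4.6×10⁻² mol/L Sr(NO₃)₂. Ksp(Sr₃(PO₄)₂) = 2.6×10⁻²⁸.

8.2×10⁻¹³ M

Sr₃(PO₄)₂(s) ⇌ 3 Sr²⁺(aq) + 2 PO₄³⁻(aq)
Let s be the solubility of Sr₃(PO₄)₂ here. The common ion gives [Sr²⁺] ≈ 4.6×10⁻² mol/L, and [PO₄³⁻] = 2s.
Ksp = [Sr²⁺]^3[PO₄³⁻]^2 = (4.6×10⁻²)^3(2s)^2
(2s)^2 = 2.6×10⁻²⁸ / (4.6×10⁻²)^3 = 2.7×10⁻²⁴
s = 8.2×10⁻¹³ mol/L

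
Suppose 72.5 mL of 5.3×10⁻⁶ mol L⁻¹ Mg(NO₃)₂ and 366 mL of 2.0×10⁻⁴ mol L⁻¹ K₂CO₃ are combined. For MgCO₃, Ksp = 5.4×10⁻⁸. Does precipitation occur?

After mixing, V = 72.5 mL + 366 mL = 438.5 mL.
[Mg²⁺] = (5.3×10⁻⁶)(72.5)/438.5 = 8.8×10⁻⁷ mol L⁻¹
[CO₃²⁻] = (2.0×10⁻⁴)(366)/438.5 = 1.7×10⁻⁴ mol L⁻¹
Q = [Mg²⁺][CO₃²⁻] = 1.5×10⁻¹⁰
Q < Ksp (1.5×10⁻¹⁰ vs 5.4×10⁻⁸); the solution remains unsaturated and no precipitate forms.

No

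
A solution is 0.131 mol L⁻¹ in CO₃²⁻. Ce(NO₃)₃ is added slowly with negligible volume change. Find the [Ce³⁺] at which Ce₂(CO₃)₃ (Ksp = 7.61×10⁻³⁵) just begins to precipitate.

A salt starts to precipitate once the ion product Q reaches its Ksp.
Ce₂(CO₃)₃(s) ⇌ 2 Ce³⁺(aq) + 3 CO₃²⁻(aq)
Ksp = [Ce³⁺]^2[CO₃²⁻]^3 = [Ce³⁺]^2(0.131)^3
[Ce³⁺]^2 = 7.61×10⁻³⁵ / (0.131)^3 = 3.39×10⁻³²
[Ce³⁺] = 1.84×10⁻¹⁶ mol L⁻¹

1.84×10⁻¹⁶ M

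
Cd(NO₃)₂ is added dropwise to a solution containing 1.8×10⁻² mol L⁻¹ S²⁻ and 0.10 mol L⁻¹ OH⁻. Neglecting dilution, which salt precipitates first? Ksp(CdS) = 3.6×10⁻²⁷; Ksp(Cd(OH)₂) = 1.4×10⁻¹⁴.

The threshold for precipitation is Q = Ksp.
For CdS: [Cd²⁺] = (Ksp/[S²⁻]) = 2.0×10⁻²⁵ mol L⁻¹
For Cd(OH)₂: [Cd²⁺] = (Ksp/[OH⁻]^2) = 1.4×10⁻¹² mol L⁻¹
CdS requires the lower [Cd²⁺], so it precipitates first.

CdS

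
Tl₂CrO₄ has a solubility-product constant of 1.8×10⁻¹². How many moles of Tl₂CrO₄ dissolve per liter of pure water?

Tl₂CrO₄(s) ⇌ 2 Tl⁺(aq) + CrO₄²⁻(aq)
If s mol/L of Tl₂CrO₄ dissolves, [Tl⁺] = 2s and [CrO₄²⁻] = s.
Ksp = [Tl⁺]^2[CrO₄²⁻] = (2s)^2 · s = 4s^3
4s^3 = 1.8×10⁻¹²  ⇒  s^3 = 4.5×10⁻¹³
s = (4.5×10⁻¹³)^(1/3) = 7.7×10⁻⁵ M

7.7×10⁻⁵ M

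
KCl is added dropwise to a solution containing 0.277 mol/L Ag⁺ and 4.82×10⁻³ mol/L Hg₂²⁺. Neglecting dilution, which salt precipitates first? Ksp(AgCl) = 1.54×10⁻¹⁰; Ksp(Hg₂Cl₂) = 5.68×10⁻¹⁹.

AgCl

Each salt precipitates once Q = Ksp for that salt.
For AgCl: [Cl⁻] = (Ksp/[Ag⁺]) = 5.56×10⁻¹⁰ mol/L
For Hg₂Cl₂: [Cl⁻] = (Ksp/[Hg₂²⁺])^(1/2) = 1.09×10⁻⁸ mol/L
Since AgCl needs less Cl⁻ to reach saturation, it precipitates first.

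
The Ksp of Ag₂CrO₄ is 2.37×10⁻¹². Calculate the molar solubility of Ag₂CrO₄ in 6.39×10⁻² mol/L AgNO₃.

5.80×10⁻¹⁰ M

Ag₂CrO₄(s) ⇌ 2 Ag⁺(aq) + CrO₄²⁻(aq)
Ag⁺ is already present at 6.39×10⁻² mol/L. If s mol/L of Ag₂CrO₄ dissolves, [CrO₄²⁻] = s while [Ag⁺] ≈ 6.39×10⁻² mol/L.
Ksp = [Ag⁺]^2[CrO₄²⁻] = (6.39×10⁻²)^2s
s = 2.37×10⁻¹² / (6.39×10⁻²)^2 = 5.80×10⁻¹⁰
s = 5.80×10⁻¹⁰ mol/L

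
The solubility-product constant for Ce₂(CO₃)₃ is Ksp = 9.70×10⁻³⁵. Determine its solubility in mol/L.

6.18×10⁻⁸ M

Ce₂(CO₃)₃(s) ⇌ 2 Ce³⁺(aq) + 3 CO₃²⁻(aq)
Call the molar solubility s, so that [Ce³⁺] = 2s and [CO₃²⁻] = 3s.
Ksp = [Ce³⁺]^2[CO₃²⁻]^3 = (2s)^2 · (3s)^3 = 108s^5
108s^5 = 9.70×10⁻³⁵  ⇒  s^5 = 8.98×10⁻³⁷
Taking the 5th root, s = 6.18×10⁻⁸ mol/L.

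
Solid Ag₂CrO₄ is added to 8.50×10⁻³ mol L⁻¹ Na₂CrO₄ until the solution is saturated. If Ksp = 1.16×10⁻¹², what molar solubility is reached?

Ag₂CrO₄(s) ⇌ 2 Ag⁺(aq) + CrO₄²⁻(aq)
With CrO₄²⁻ already at 8.50×10⁻³ mol L⁻¹ and s small, take [CrO₄²⁻] ≈ 8.50×10⁻³ mol L⁻¹ and [Ag⁺] = 2s.
Ksp = [Ag⁺]^2[CrO₄²⁻] = (2s)^2(8.50×10⁻³)
(2s)^2 = 1.16×10⁻¹² / (8.50×10⁻³) = 1.36×10⁻¹⁰
s = 5.84×10⁻⁶ mol L⁻¹

5.84×10⁻⁶ M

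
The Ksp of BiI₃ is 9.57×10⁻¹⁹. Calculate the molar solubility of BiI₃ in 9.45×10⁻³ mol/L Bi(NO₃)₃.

1.55×10⁻⁶ M

BiI₃(s) ⇌ Bi³⁺(aq) + 3 I⁻(aq)
Bi³⁺ is already present at 9.45×10⁻³ mol/L. If s mol/L of BiI₃ dissolves, [I⁻] = 3s while [Bi³⁺] ≈ 9.45×10⁻³ mol/L.
Ksp = [Bi³⁺][I⁻]^3 = (9.45×10⁻³)(3s)^3
(3s)^3 = 9.57×10⁻¹⁹ / (9.45×10⁻³) = 1.01×10⁻¹⁶
s = 1.55×10⁻⁶ mol/L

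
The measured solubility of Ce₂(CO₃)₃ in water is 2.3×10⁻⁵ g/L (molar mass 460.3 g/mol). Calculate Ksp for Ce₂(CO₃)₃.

Molar solubility s = (2.3×10⁻⁵ g/L) / (460.3 g/mol) = 4.997×10⁻⁸ mol/L
Ce₂(CO₃)₃(s) ⇌ 2 Ce³⁺(aq) + 3 CO₃²⁻(aq)
Call the molar solubility s, so that [Ce³⁺] = 2s and [CO₃²⁻] = 3s.
Ksp = [Ce³⁺]^2[CO₃²⁻]^3 = (2s)^2 · (3s)^3 = 108s^5
Ksp = 108 × (4.997×10⁻⁸)^5 = 3.4×10⁻³⁵

Ksp = 3.4×10⁻³⁵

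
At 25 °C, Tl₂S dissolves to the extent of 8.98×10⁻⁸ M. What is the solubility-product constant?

Tl₂S(s) ⇌ 2 Tl⁺(aq) + S²⁻(aq)
Call the molar solubility s, so that [Tl⁺] = 2s and [S²⁻] = s.
Ksp = [Tl⁺]^2[S²⁻] = (2s)^2 · s = 4s^3
Ksp = 4 × (8.98×10⁻⁸)^3 = 2.90×10⁻²¹

Ksp = 2.90×10⁻²¹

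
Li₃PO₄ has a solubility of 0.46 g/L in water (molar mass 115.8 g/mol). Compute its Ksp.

Ksp = 6.7×10⁻⁹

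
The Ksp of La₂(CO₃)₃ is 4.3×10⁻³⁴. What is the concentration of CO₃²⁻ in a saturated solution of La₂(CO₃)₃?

La₂(CO₃)₃(s) ⇌ 2 La³⁺(aq) + 3 CO₃²⁻(aq)
Call the molar solubility s, so that [La³⁺] = 2s and [CO₃²⁻] = 3s.
Ksp = [La³⁺]^2[CO₃²⁻]^3 = (2s)^2 · (3s)^3 = 108s^5 = 4.3×10⁻³⁴
s = 8.3×10⁻⁸ M
[CO₃²⁻] = 3s = 2.5×10⁻⁷ M

2.5×10⁻⁷ M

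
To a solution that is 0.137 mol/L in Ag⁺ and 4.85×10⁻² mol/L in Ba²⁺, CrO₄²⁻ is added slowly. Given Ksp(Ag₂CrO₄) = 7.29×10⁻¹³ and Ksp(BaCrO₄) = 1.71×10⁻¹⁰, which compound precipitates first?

Ag₂CrO₄

Precipitation begins when Q = Ksp.
For Ag₂CrO₄: [CrO₄²⁻] = (Ksp/[Ag⁺]^2) = 3.88×10⁻¹¹ mol/L
For BaCrO₄: [CrO₄²⁻] = (Ksp/[Ba²⁺]) = 3.53×10⁻⁹ mol/L
The smaller threshold [CrO₄²⁻] is reached first, so Ag₂CrO₄ precipitates first.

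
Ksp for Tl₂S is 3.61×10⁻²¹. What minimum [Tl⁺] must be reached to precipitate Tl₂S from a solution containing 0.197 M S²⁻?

1.35×10⁻¹⁰ M

Precipitation begins when Q = Ksp.
Tl₂S(s) ⇌ 2 Tl⁺(aq) + S²⁻(aq)
Ksp = [Tl⁺]^2[S²⁻] = [Tl⁺]^2(0.197)
[Tl⁺]^2 = 3.61×10⁻²¹ / (0.197) = 1.83×10⁻²⁰
[Tl⁺] = 1.35×10⁻¹⁰ M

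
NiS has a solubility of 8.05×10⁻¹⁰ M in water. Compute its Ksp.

Ksp = 6.48×10⁻¹⁹

NiS(s) ⇌ Ni²⁺(aq) + S²⁻(aq)
Call the molar solubility s, so that [Ni²⁺] = s and [S²⁻] = s.
Ksp = [Ni²⁺][S²⁻] = s · s = s^2
Ksp = (8.05×10⁻¹⁰)^2 = 6.48×10⁻¹⁹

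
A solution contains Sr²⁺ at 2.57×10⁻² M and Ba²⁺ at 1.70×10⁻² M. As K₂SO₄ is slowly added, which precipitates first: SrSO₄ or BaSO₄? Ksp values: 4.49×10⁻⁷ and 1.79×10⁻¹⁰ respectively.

BaSO₄

The threshold for precipitation is Q = Ksp.
For SrSO₄: [SO₄²⁻] = (Ksp/[Sr²⁺]) = 1.75×10⁻⁵ M
For BaSO₄: [SO₄²⁻] = (Ksp/[Ba²⁺]) = 1.05×10⁻⁸ M
BaSO₄ requires the lower [SO₄²⁻], so it precipitates first.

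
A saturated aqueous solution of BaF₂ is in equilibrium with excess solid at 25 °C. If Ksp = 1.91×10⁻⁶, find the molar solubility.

7.82×10⁻³ M

BaF₂(s) ⇌ Ba²⁺(aq) + 2 F⁻(aq)
If s mol/L of BaF₂ dissolves, [Ba²⁺] = s and [F⁻] = 2s.
Ksp = [Ba²⁺][F⁻]^2 = s · (2s)^2 = 4s^3
4s^3 = 1.91×10⁻⁶  ⇒  s^3 = 4.78×10⁻⁷
Taking the 3rd root, s = 7.82×10⁻³ M.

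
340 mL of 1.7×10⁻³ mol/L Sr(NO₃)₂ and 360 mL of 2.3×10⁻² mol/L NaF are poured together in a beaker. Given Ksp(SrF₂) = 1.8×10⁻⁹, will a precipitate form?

The combined volume is 700 mL.
[Sr²⁺] = (1.7×10⁻³)(340)/700 = 8.3×10⁻⁴ mol/L
[F⁻] = (2.3×10⁻²)(360)/700 = 1.2×10⁻² mol/L
Q = [Sr²⁺][F⁻]^2 = 1.2×10⁻⁷
Because Q > Ksp (1.2×10⁻⁷ vs 1.8×10⁻⁹), a precipitate of SrF₂ forms.

Yes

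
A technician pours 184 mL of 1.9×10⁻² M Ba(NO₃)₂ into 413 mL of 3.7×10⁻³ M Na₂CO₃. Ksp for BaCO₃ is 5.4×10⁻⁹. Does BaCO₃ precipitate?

Yes

After mixing, V = 184 mL + 413 mL = 597 mL.
[Ba²⁺] = (1.9×10⁻²)(184)/597 = 5.9×10⁻³ M
[CO₃²⁻] = (3.7×10⁻³)(413)/597 = 2.6×10⁻³ M
Q = [Ba²⁺][CO₃²⁻] = 1.5×10⁻⁵
Because Q > Ksp (1.5×10⁻⁵ vs 5.4×10⁻⁹), a precipitate of BaCO₃ forms.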